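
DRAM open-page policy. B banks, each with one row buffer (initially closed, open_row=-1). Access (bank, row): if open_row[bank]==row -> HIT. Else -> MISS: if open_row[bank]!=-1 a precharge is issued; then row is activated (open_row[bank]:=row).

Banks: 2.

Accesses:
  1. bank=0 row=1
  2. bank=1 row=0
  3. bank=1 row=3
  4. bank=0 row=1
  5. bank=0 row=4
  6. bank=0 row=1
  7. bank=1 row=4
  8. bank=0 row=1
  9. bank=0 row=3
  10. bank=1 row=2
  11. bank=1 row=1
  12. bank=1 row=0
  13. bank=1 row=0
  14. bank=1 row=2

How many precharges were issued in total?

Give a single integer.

Answer: 9

Derivation:
Acc 1: bank0 row1 -> MISS (open row1); precharges=0
Acc 2: bank1 row0 -> MISS (open row0); precharges=0
Acc 3: bank1 row3 -> MISS (open row3); precharges=1
Acc 4: bank0 row1 -> HIT
Acc 5: bank0 row4 -> MISS (open row4); precharges=2
Acc 6: bank0 row1 -> MISS (open row1); precharges=3
Acc 7: bank1 row4 -> MISS (open row4); precharges=4
Acc 8: bank0 row1 -> HIT
Acc 9: bank0 row3 -> MISS (open row3); precharges=5
Acc 10: bank1 row2 -> MISS (open row2); precharges=6
Acc 11: bank1 row1 -> MISS (open row1); precharges=7
Acc 12: bank1 row0 -> MISS (open row0); precharges=8
Acc 13: bank1 row0 -> HIT
Acc 14: bank1 row2 -> MISS (open row2); precharges=9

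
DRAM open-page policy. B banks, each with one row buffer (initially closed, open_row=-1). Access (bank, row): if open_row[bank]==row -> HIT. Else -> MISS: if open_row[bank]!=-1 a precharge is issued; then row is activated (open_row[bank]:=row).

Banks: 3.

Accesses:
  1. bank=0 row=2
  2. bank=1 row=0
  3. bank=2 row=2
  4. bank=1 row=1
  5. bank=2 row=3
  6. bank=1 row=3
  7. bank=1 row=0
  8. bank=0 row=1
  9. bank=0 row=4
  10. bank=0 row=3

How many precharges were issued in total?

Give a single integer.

Acc 1: bank0 row2 -> MISS (open row2); precharges=0
Acc 2: bank1 row0 -> MISS (open row0); precharges=0
Acc 3: bank2 row2 -> MISS (open row2); precharges=0
Acc 4: bank1 row1 -> MISS (open row1); precharges=1
Acc 5: bank2 row3 -> MISS (open row3); precharges=2
Acc 6: bank1 row3 -> MISS (open row3); precharges=3
Acc 7: bank1 row0 -> MISS (open row0); precharges=4
Acc 8: bank0 row1 -> MISS (open row1); precharges=5
Acc 9: bank0 row4 -> MISS (open row4); precharges=6
Acc 10: bank0 row3 -> MISS (open row3); precharges=7

Answer: 7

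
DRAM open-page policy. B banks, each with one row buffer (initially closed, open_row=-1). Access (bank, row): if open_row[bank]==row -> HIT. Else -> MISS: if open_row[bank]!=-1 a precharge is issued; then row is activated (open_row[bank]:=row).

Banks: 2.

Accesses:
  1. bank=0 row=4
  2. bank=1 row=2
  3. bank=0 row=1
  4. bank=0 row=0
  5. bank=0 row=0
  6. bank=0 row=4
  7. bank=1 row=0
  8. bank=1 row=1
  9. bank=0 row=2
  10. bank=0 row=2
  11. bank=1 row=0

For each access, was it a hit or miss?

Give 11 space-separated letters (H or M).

Acc 1: bank0 row4 -> MISS (open row4); precharges=0
Acc 2: bank1 row2 -> MISS (open row2); precharges=0
Acc 3: bank0 row1 -> MISS (open row1); precharges=1
Acc 4: bank0 row0 -> MISS (open row0); precharges=2
Acc 5: bank0 row0 -> HIT
Acc 6: bank0 row4 -> MISS (open row4); precharges=3
Acc 7: bank1 row0 -> MISS (open row0); precharges=4
Acc 8: bank1 row1 -> MISS (open row1); precharges=5
Acc 9: bank0 row2 -> MISS (open row2); precharges=6
Acc 10: bank0 row2 -> HIT
Acc 11: bank1 row0 -> MISS (open row0); precharges=7

Answer: M M M M H M M M M H M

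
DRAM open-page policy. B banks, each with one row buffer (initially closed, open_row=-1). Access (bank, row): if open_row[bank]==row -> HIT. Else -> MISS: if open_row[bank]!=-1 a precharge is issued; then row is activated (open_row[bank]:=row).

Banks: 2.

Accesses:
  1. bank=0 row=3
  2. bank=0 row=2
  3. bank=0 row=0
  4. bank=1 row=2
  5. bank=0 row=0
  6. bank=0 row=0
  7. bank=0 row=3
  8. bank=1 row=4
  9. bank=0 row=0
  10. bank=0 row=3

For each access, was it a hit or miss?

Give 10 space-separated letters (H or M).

Acc 1: bank0 row3 -> MISS (open row3); precharges=0
Acc 2: bank0 row2 -> MISS (open row2); precharges=1
Acc 3: bank0 row0 -> MISS (open row0); precharges=2
Acc 4: bank1 row2 -> MISS (open row2); precharges=2
Acc 5: bank0 row0 -> HIT
Acc 6: bank0 row0 -> HIT
Acc 7: bank0 row3 -> MISS (open row3); precharges=3
Acc 8: bank1 row4 -> MISS (open row4); precharges=4
Acc 9: bank0 row0 -> MISS (open row0); precharges=5
Acc 10: bank0 row3 -> MISS (open row3); precharges=6

Answer: M M M M H H M M M M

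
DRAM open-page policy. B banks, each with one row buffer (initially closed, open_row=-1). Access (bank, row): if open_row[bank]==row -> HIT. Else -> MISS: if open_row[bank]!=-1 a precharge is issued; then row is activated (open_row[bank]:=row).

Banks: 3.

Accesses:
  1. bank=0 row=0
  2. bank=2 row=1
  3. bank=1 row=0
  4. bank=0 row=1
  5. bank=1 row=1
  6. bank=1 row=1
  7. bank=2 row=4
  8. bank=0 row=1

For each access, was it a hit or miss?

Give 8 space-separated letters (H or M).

Acc 1: bank0 row0 -> MISS (open row0); precharges=0
Acc 2: bank2 row1 -> MISS (open row1); precharges=0
Acc 3: bank1 row0 -> MISS (open row0); precharges=0
Acc 4: bank0 row1 -> MISS (open row1); precharges=1
Acc 5: bank1 row1 -> MISS (open row1); precharges=2
Acc 6: bank1 row1 -> HIT
Acc 7: bank2 row4 -> MISS (open row4); precharges=3
Acc 8: bank0 row1 -> HIT

Answer: M M M M M H M H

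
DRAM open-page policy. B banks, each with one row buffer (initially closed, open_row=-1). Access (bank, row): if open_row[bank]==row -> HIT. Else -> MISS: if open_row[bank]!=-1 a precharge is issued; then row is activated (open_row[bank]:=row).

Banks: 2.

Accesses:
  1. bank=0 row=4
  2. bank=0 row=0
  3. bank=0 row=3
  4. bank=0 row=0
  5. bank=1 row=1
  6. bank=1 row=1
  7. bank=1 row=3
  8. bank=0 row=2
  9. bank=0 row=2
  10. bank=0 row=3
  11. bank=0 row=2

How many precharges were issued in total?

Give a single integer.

Answer: 7

Derivation:
Acc 1: bank0 row4 -> MISS (open row4); precharges=0
Acc 2: bank0 row0 -> MISS (open row0); precharges=1
Acc 3: bank0 row3 -> MISS (open row3); precharges=2
Acc 4: bank0 row0 -> MISS (open row0); precharges=3
Acc 5: bank1 row1 -> MISS (open row1); precharges=3
Acc 6: bank1 row1 -> HIT
Acc 7: bank1 row3 -> MISS (open row3); precharges=4
Acc 8: bank0 row2 -> MISS (open row2); precharges=5
Acc 9: bank0 row2 -> HIT
Acc 10: bank0 row3 -> MISS (open row3); precharges=6
Acc 11: bank0 row2 -> MISS (open row2); precharges=7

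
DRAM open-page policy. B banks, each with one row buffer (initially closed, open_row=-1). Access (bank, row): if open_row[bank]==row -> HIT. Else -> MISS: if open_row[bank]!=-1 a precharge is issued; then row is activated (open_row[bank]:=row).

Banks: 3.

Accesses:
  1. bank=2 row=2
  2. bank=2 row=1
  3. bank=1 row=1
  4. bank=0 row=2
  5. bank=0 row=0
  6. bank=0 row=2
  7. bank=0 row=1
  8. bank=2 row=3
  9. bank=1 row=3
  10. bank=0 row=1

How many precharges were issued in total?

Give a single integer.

Answer: 6

Derivation:
Acc 1: bank2 row2 -> MISS (open row2); precharges=0
Acc 2: bank2 row1 -> MISS (open row1); precharges=1
Acc 3: bank1 row1 -> MISS (open row1); precharges=1
Acc 4: bank0 row2 -> MISS (open row2); precharges=1
Acc 5: bank0 row0 -> MISS (open row0); precharges=2
Acc 6: bank0 row2 -> MISS (open row2); precharges=3
Acc 7: bank0 row1 -> MISS (open row1); precharges=4
Acc 8: bank2 row3 -> MISS (open row3); precharges=5
Acc 9: bank1 row3 -> MISS (open row3); precharges=6
Acc 10: bank0 row1 -> HIT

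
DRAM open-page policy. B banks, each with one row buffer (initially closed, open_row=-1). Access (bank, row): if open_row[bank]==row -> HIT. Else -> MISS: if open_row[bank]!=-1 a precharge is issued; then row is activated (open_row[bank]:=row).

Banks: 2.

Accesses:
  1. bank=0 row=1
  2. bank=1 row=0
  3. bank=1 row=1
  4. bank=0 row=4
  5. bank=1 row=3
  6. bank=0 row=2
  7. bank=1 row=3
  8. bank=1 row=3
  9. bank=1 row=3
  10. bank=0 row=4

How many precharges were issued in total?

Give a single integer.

Answer: 5

Derivation:
Acc 1: bank0 row1 -> MISS (open row1); precharges=0
Acc 2: bank1 row0 -> MISS (open row0); precharges=0
Acc 3: bank1 row1 -> MISS (open row1); precharges=1
Acc 4: bank0 row4 -> MISS (open row4); precharges=2
Acc 5: bank1 row3 -> MISS (open row3); precharges=3
Acc 6: bank0 row2 -> MISS (open row2); precharges=4
Acc 7: bank1 row3 -> HIT
Acc 8: bank1 row3 -> HIT
Acc 9: bank1 row3 -> HIT
Acc 10: bank0 row4 -> MISS (open row4); precharges=5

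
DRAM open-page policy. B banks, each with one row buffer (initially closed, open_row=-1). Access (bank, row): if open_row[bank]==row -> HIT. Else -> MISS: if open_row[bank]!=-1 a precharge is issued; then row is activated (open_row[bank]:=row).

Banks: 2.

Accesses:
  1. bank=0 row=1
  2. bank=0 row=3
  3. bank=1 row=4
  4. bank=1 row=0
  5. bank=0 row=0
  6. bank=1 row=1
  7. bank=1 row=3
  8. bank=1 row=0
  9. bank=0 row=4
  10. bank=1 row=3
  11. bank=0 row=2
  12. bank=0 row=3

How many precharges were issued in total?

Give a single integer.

Answer: 10

Derivation:
Acc 1: bank0 row1 -> MISS (open row1); precharges=0
Acc 2: bank0 row3 -> MISS (open row3); precharges=1
Acc 3: bank1 row4 -> MISS (open row4); precharges=1
Acc 4: bank1 row0 -> MISS (open row0); precharges=2
Acc 5: bank0 row0 -> MISS (open row0); precharges=3
Acc 6: bank1 row1 -> MISS (open row1); precharges=4
Acc 7: bank1 row3 -> MISS (open row3); precharges=5
Acc 8: bank1 row0 -> MISS (open row0); precharges=6
Acc 9: bank0 row4 -> MISS (open row4); precharges=7
Acc 10: bank1 row3 -> MISS (open row3); precharges=8
Acc 11: bank0 row2 -> MISS (open row2); precharges=9
Acc 12: bank0 row3 -> MISS (open row3); precharges=10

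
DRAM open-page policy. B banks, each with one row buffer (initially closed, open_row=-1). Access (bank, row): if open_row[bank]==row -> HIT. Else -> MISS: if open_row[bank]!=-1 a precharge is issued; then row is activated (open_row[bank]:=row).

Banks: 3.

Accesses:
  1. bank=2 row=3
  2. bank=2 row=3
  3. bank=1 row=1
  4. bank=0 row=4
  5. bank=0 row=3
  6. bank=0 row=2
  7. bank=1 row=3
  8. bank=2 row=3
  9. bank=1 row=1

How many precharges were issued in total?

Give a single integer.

Acc 1: bank2 row3 -> MISS (open row3); precharges=0
Acc 2: bank2 row3 -> HIT
Acc 3: bank1 row1 -> MISS (open row1); precharges=0
Acc 4: bank0 row4 -> MISS (open row4); precharges=0
Acc 5: bank0 row3 -> MISS (open row3); precharges=1
Acc 6: bank0 row2 -> MISS (open row2); precharges=2
Acc 7: bank1 row3 -> MISS (open row3); precharges=3
Acc 8: bank2 row3 -> HIT
Acc 9: bank1 row1 -> MISS (open row1); precharges=4

Answer: 4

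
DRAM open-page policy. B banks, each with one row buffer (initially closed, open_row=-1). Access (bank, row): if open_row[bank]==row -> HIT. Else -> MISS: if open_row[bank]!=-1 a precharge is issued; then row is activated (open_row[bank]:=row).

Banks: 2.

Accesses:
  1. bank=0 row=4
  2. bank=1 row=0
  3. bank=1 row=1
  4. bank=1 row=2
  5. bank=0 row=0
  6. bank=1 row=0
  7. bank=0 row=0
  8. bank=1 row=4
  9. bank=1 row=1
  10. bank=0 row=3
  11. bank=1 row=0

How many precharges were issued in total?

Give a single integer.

Acc 1: bank0 row4 -> MISS (open row4); precharges=0
Acc 2: bank1 row0 -> MISS (open row0); precharges=0
Acc 3: bank1 row1 -> MISS (open row1); precharges=1
Acc 4: bank1 row2 -> MISS (open row2); precharges=2
Acc 5: bank0 row0 -> MISS (open row0); precharges=3
Acc 6: bank1 row0 -> MISS (open row0); precharges=4
Acc 7: bank0 row0 -> HIT
Acc 8: bank1 row4 -> MISS (open row4); precharges=5
Acc 9: bank1 row1 -> MISS (open row1); precharges=6
Acc 10: bank0 row3 -> MISS (open row3); precharges=7
Acc 11: bank1 row0 -> MISS (open row0); precharges=8

Answer: 8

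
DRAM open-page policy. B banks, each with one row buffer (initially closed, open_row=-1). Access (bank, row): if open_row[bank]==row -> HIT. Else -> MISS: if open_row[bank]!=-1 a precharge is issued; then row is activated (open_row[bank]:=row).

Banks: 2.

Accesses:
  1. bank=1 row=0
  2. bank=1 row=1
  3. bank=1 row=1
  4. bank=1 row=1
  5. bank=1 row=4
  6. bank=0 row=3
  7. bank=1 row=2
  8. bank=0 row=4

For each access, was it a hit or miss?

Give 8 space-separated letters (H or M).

Answer: M M H H M M M M

Derivation:
Acc 1: bank1 row0 -> MISS (open row0); precharges=0
Acc 2: bank1 row1 -> MISS (open row1); precharges=1
Acc 3: bank1 row1 -> HIT
Acc 4: bank1 row1 -> HIT
Acc 5: bank1 row4 -> MISS (open row4); precharges=2
Acc 6: bank0 row3 -> MISS (open row3); precharges=2
Acc 7: bank1 row2 -> MISS (open row2); precharges=3
Acc 8: bank0 row4 -> MISS (open row4); precharges=4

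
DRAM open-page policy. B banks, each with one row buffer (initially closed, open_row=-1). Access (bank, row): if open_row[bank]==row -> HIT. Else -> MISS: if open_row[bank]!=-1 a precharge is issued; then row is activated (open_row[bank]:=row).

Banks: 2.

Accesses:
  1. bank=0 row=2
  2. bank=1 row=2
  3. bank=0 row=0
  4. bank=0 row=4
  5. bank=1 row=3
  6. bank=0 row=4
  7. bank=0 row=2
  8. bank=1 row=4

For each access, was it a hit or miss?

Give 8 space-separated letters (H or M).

Acc 1: bank0 row2 -> MISS (open row2); precharges=0
Acc 2: bank1 row2 -> MISS (open row2); precharges=0
Acc 3: bank0 row0 -> MISS (open row0); precharges=1
Acc 4: bank0 row4 -> MISS (open row4); precharges=2
Acc 5: bank1 row3 -> MISS (open row3); precharges=3
Acc 6: bank0 row4 -> HIT
Acc 7: bank0 row2 -> MISS (open row2); precharges=4
Acc 8: bank1 row4 -> MISS (open row4); precharges=5

Answer: M M M M M H M M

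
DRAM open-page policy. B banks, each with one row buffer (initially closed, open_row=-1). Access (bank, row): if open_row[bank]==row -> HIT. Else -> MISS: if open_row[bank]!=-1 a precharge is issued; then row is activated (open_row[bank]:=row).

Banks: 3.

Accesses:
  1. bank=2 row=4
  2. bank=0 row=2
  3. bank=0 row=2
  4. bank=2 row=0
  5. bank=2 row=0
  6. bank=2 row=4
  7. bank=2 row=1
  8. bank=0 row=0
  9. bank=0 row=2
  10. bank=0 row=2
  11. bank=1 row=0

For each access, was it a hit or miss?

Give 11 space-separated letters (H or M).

Acc 1: bank2 row4 -> MISS (open row4); precharges=0
Acc 2: bank0 row2 -> MISS (open row2); precharges=0
Acc 3: bank0 row2 -> HIT
Acc 4: bank2 row0 -> MISS (open row0); precharges=1
Acc 5: bank2 row0 -> HIT
Acc 6: bank2 row4 -> MISS (open row4); precharges=2
Acc 7: bank2 row1 -> MISS (open row1); precharges=3
Acc 8: bank0 row0 -> MISS (open row0); precharges=4
Acc 9: bank0 row2 -> MISS (open row2); precharges=5
Acc 10: bank0 row2 -> HIT
Acc 11: bank1 row0 -> MISS (open row0); precharges=5

Answer: M M H M H M M M M H M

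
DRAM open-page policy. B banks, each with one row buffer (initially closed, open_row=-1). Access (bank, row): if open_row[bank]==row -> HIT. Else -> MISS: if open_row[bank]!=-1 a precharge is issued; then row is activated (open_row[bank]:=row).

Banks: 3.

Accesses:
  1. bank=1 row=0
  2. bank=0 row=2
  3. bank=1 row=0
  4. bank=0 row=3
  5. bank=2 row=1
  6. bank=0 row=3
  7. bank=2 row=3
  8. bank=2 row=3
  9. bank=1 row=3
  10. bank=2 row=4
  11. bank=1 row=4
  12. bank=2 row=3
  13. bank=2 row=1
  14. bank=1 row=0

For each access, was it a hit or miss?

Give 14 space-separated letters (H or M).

Answer: M M H M M H M H M M M M M M

Derivation:
Acc 1: bank1 row0 -> MISS (open row0); precharges=0
Acc 2: bank0 row2 -> MISS (open row2); precharges=0
Acc 3: bank1 row0 -> HIT
Acc 4: bank0 row3 -> MISS (open row3); precharges=1
Acc 5: bank2 row1 -> MISS (open row1); precharges=1
Acc 6: bank0 row3 -> HIT
Acc 7: bank2 row3 -> MISS (open row3); precharges=2
Acc 8: bank2 row3 -> HIT
Acc 9: bank1 row3 -> MISS (open row3); precharges=3
Acc 10: bank2 row4 -> MISS (open row4); precharges=4
Acc 11: bank1 row4 -> MISS (open row4); precharges=5
Acc 12: bank2 row3 -> MISS (open row3); precharges=6
Acc 13: bank2 row1 -> MISS (open row1); precharges=7
Acc 14: bank1 row0 -> MISS (open row0); precharges=8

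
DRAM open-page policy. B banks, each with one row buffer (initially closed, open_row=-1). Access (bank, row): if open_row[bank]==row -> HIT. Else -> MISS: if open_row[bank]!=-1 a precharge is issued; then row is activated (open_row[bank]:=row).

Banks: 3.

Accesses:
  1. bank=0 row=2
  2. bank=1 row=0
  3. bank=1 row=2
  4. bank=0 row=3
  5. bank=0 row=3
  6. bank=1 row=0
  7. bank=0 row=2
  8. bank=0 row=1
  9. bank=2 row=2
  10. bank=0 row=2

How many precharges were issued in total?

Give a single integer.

Acc 1: bank0 row2 -> MISS (open row2); precharges=0
Acc 2: bank1 row0 -> MISS (open row0); precharges=0
Acc 3: bank1 row2 -> MISS (open row2); precharges=1
Acc 4: bank0 row3 -> MISS (open row3); precharges=2
Acc 5: bank0 row3 -> HIT
Acc 6: bank1 row0 -> MISS (open row0); precharges=3
Acc 7: bank0 row2 -> MISS (open row2); precharges=4
Acc 8: bank0 row1 -> MISS (open row1); precharges=5
Acc 9: bank2 row2 -> MISS (open row2); precharges=5
Acc 10: bank0 row2 -> MISS (open row2); precharges=6

Answer: 6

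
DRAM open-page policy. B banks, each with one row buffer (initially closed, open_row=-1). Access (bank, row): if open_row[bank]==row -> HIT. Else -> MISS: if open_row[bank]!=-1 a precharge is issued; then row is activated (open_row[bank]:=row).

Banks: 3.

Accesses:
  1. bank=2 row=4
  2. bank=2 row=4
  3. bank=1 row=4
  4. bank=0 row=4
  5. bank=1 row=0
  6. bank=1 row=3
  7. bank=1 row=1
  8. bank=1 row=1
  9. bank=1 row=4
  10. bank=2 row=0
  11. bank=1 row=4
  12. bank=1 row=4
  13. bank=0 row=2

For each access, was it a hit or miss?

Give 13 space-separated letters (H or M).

Answer: M H M M M M M H M M H H M

Derivation:
Acc 1: bank2 row4 -> MISS (open row4); precharges=0
Acc 2: bank2 row4 -> HIT
Acc 3: bank1 row4 -> MISS (open row4); precharges=0
Acc 4: bank0 row4 -> MISS (open row4); precharges=0
Acc 5: bank1 row0 -> MISS (open row0); precharges=1
Acc 6: bank1 row3 -> MISS (open row3); precharges=2
Acc 7: bank1 row1 -> MISS (open row1); precharges=3
Acc 8: bank1 row1 -> HIT
Acc 9: bank1 row4 -> MISS (open row4); precharges=4
Acc 10: bank2 row0 -> MISS (open row0); precharges=5
Acc 11: bank1 row4 -> HIT
Acc 12: bank1 row4 -> HIT
Acc 13: bank0 row2 -> MISS (open row2); precharges=6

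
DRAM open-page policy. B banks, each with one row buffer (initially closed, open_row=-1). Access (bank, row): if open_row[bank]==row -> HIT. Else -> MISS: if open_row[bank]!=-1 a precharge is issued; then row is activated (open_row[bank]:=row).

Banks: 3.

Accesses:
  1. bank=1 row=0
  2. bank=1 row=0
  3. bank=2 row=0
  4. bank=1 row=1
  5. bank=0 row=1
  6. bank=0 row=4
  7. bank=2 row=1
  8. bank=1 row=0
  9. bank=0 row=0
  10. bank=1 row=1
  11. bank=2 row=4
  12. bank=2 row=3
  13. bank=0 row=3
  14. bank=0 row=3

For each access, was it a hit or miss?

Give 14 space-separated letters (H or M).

Acc 1: bank1 row0 -> MISS (open row0); precharges=0
Acc 2: bank1 row0 -> HIT
Acc 3: bank2 row0 -> MISS (open row0); precharges=0
Acc 4: bank1 row1 -> MISS (open row1); precharges=1
Acc 5: bank0 row1 -> MISS (open row1); precharges=1
Acc 6: bank0 row4 -> MISS (open row4); precharges=2
Acc 7: bank2 row1 -> MISS (open row1); precharges=3
Acc 8: bank1 row0 -> MISS (open row0); precharges=4
Acc 9: bank0 row0 -> MISS (open row0); precharges=5
Acc 10: bank1 row1 -> MISS (open row1); precharges=6
Acc 11: bank2 row4 -> MISS (open row4); precharges=7
Acc 12: bank2 row3 -> MISS (open row3); precharges=8
Acc 13: bank0 row3 -> MISS (open row3); precharges=9
Acc 14: bank0 row3 -> HIT

Answer: M H M M M M M M M M M M M H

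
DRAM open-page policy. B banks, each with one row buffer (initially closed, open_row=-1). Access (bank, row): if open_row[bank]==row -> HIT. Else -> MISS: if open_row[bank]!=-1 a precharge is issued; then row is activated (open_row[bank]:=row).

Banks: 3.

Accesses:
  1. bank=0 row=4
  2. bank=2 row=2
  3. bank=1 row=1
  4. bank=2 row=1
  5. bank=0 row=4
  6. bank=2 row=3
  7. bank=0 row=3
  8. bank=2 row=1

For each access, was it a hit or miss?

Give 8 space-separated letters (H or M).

Acc 1: bank0 row4 -> MISS (open row4); precharges=0
Acc 2: bank2 row2 -> MISS (open row2); precharges=0
Acc 3: bank1 row1 -> MISS (open row1); precharges=0
Acc 4: bank2 row1 -> MISS (open row1); precharges=1
Acc 5: bank0 row4 -> HIT
Acc 6: bank2 row3 -> MISS (open row3); precharges=2
Acc 7: bank0 row3 -> MISS (open row3); precharges=3
Acc 8: bank2 row1 -> MISS (open row1); precharges=4

Answer: M M M M H M M M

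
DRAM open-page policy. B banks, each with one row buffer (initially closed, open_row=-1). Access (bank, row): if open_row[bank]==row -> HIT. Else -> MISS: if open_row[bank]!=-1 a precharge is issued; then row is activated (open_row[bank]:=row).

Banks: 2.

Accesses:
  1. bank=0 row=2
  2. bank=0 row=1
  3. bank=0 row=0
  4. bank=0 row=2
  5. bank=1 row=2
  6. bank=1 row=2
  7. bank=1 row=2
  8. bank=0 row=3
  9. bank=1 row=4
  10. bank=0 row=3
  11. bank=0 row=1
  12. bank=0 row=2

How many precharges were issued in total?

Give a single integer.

Answer: 7

Derivation:
Acc 1: bank0 row2 -> MISS (open row2); precharges=0
Acc 2: bank0 row1 -> MISS (open row1); precharges=1
Acc 3: bank0 row0 -> MISS (open row0); precharges=2
Acc 4: bank0 row2 -> MISS (open row2); precharges=3
Acc 5: bank1 row2 -> MISS (open row2); precharges=3
Acc 6: bank1 row2 -> HIT
Acc 7: bank1 row2 -> HIT
Acc 8: bank0 row3 -> MISS (open row3); precharges=4
Acc 9: bank1 row4 -> MISS (open row4); precharges=5
Acc 10: bank0 row3 -> HIT
Acc 11: bank0 row1 -> MISS (open row1); precharges=6
Acc 12: bank0 row2 -> MISS (open row2); precharges=7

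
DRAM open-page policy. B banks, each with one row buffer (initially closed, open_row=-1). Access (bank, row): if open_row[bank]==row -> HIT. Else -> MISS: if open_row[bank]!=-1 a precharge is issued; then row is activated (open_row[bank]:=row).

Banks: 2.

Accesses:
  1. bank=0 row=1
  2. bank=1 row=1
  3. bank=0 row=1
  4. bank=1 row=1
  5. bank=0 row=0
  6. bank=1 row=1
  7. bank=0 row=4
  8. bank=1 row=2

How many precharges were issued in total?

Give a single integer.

Acc 1: bank0 row1 -> MISS (open row1); precharges=0
Acc 2: bank1 row1 -> MISS (open row1); precharges=0
Acc 3: bank0 row1 -> HIT
Acc 4: bank1 row1 -> HIT
Acc 5: bank0 row0 -> MISS (open row0); precharges=1
Acc 6: bank1 row1 -> HIT
Acc 7: bank0 row4 -> MISS (open row4); precharges=2
Acc 8: bank1 row2 -> MISS (open row2); precharges=3

Answer: 3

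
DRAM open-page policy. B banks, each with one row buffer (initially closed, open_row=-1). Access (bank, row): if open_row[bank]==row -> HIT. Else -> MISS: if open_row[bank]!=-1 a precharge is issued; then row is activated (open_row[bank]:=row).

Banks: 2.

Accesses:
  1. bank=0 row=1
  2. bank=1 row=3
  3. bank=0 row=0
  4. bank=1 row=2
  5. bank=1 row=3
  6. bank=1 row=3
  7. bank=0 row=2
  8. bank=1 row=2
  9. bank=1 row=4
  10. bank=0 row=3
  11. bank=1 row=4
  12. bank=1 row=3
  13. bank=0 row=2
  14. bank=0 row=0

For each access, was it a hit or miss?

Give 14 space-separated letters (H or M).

Acc 1: bank0 row1 -> MISS (open row1); precharges=0
Acc 2: bank1 row3 -> MISS (open row3); precharges=0
Acc 3: bank0 row0 -> MISS (open row0); precharges=1
Acc 4: bank1 row2 -> MISS (open row2); precharges=2
Acc 5: bank1 row3 -> MISS (open row3); precharges=3
Acc 6: bank1 row3 -> HIT
Acc 7: bank0 row2 -> MISS (open row2); precharges=4
Acc 8: bank1 row2 -> MISS (open row2); precharges=5
Acc 9: bank1 row4 -> MISS (open row4); precharges=6
Acc 10: bank0 row3 -> MISS (open row3); precharges=7
Acc 11: bank1 row4 -> HIT
Acc 12: bank1 row3 -> MISS (open row3); precharges=8
Acc 13: bank0 row2 -> MISS (open row2); precharges=9
Acc 14: bank0 row0 -> MISS (open row0); precharges=10

Answer: M M M M M H M M M M H M M M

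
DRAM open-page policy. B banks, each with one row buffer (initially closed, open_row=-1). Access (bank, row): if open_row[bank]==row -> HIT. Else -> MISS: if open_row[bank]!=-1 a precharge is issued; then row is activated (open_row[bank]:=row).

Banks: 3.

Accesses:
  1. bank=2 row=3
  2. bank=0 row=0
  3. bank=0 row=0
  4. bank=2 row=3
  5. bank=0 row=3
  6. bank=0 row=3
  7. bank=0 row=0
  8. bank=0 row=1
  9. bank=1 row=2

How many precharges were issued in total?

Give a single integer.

Acc 1: bank2 row3 -> MISS (open row3); precharges=0
Acc 2: bank0 row0 -> MISS (open row0); precharges=0
Acc 3: bank0 row0 -> HIT
Acc 4: bank2 row3 -> HIT
Acc 5: bank0 row3 -> MISS (open row3); precharges=1
Acc 6: bank0 row3 -> HIT
Acc 7: bank0 row0 -> MISS (open row0); precharges=2
Acc 8: bank0 row1 -> MISS (open row1); precharges=3
Acc 9: bank1 row2 -> MISS (open row2); precharges=3

Answer: 3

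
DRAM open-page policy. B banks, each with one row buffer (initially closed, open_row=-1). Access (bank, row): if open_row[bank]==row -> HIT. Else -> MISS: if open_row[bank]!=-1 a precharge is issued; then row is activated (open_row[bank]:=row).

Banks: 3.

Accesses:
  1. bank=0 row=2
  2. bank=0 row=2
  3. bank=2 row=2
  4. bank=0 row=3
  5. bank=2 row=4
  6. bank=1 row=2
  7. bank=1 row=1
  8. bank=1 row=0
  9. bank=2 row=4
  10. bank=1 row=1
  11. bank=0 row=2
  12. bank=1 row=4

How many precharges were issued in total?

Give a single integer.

Answer: 7

Derivation:
Acc 1: bank0 row2 -> MISS (open row2); precharges=0
Acc 2: bank0 row2 -> HIT
Acc 3: bank2 row2 -> MISS (open row2); precharges=0
Acc 4: bank0 row3 -> MISS (open row3); precharges=1
Acc 5: bank2 row4 -> MISS (open row4); precharges=2
Acc 6: bank1 row2 -> MISS (open row2); precharges=2
Acc 7: bank1 row1 -> MISS (open row1); precharges=3
Acc 8: bank1 row0 -> MISS (open row0); precharges=4
Acc 9: bank2 row4 -> HIT
Acc 10: bank1 row1 -> MISS (open row1); precharges=5
Acc 11: bank0 row2 -> MISS (open row2); precharges=6
Acc 12: bank1 row4 -> MISS (open row4); precharges=7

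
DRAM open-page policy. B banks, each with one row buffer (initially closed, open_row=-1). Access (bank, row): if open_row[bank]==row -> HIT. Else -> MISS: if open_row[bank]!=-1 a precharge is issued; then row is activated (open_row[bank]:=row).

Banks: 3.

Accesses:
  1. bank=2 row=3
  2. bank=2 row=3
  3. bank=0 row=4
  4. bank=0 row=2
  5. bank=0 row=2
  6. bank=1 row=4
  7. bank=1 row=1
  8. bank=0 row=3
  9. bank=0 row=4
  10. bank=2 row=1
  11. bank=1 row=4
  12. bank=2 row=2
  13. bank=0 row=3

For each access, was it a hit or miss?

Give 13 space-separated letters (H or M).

Acc 1: bank2 row3 -> MISS (open row3); precharges=0
Acc 2: bank2 row3 -> HIT
Acc 3: bank0 row4 -> MISS (open row4); precharges=0
Acc 4: bank0 row2 -> MISS (open row2); precharges=1
Acc 5: bank0 row2 -> HIT
Acc 6: bank1 row4 -> MISS (open row4); precharges=1
Acc 7: bank1 row1 -> MISS (open row1); precharges=2
Acc 8: bank0 row3 -> MISS (open row3); precharges=3
Acc 9: bank0 row4 -> MISS (open row4); precharges=4
Acc 10: bank2 row1 -> MISS (open row1); precharges=5
Acc 11: bank1 row4 -> MISS (open row4); precharges=6
Acc 12: bank2 row2 -> MISS (open row2); precharges=7
Acc 13: bank0 row3 -> MISS (open row3); precharges=8

Answer: M H M M H M M M M M M M M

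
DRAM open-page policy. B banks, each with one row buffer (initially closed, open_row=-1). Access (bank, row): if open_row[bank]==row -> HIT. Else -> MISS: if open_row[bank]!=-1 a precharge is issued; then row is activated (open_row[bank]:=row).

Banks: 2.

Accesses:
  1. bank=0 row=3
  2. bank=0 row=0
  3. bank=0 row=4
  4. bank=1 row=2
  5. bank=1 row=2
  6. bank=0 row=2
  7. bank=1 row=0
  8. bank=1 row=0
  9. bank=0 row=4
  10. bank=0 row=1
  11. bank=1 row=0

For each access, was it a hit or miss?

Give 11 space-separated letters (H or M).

Acc 1: bank0 row3 -> MISS (open row3); precharges=0
Acc 2: bank0 row0 -> MISS (open row0); precharges=1
Acc 3: bank0 row4 -> MISS (open row4); precharges=2
Acc 4: bank1 row2 -> MISS (open row2); precharges=2
Acc 5: bank1 row2 -> HIT
Acc 6: bank0 row2 -> MISS (open row2); precharges=3
Acc 7: bank1 row0 -> MISS (open row0); precharges=4
Acc 8: bank1 row0 -> HIT
Acc 9: bank0 row4 -> MISS (open row4); precharges=5
Acc 10: bank0 row1 -> MISS (open row1); precharges=6
Acc 11: bank1 row0 -> HIT

Answer: M M M M H M M H M M H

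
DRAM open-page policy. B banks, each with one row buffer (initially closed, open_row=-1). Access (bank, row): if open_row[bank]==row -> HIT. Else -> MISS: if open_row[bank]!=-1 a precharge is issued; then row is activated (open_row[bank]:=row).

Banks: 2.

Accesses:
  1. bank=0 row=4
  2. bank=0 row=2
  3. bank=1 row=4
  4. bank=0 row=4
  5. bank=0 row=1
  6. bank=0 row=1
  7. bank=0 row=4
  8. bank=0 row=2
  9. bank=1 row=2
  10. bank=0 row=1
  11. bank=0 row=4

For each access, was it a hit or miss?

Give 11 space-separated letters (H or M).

Acc 1: bank0 row4 -> MISS (open row4); precharges=0
Acc 2: bank0 row2 -> MISS (open row2); precharges=1
Acc 3: bank1 row4 -> MISS (open row4); precharges=1
Acc 4: bank0 row4 -> MISS (open row4); precharges=2
Acc 5: bank0 row1 -> MISS (open row1); precharges=3
Acc 6: bank0 row1 -> HIT
Acc 7: bank0 row4 -> MISS (open row4); precharges=4
Acc 8: bank0 row2 -> MISS (open row2); precharges=5
Acc 9: bank1 row2 -> MISS (open row2); precharges=6
Acc 10: bank0 row1 -> MISS (open row1); precharges=7
Acc 11: bank0 row4 -> MISS (open row4); precharges=8

Answer: M M M M M H M M M M M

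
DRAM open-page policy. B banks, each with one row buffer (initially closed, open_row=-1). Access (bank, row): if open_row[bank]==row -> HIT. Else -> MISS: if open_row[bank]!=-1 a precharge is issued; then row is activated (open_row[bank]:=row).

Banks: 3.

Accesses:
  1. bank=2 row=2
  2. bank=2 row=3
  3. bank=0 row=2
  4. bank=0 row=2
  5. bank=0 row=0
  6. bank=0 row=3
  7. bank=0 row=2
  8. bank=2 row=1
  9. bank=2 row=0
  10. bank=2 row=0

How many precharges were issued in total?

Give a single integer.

Acc 1: bank2 row2 -> MISS (open row2); precharges=0
Acc 2: bank2 row3 -> MISS (open row3); precharges=1
Acc 3: bank0 row2 -> MISS (open row2); precharges=1
Acc 4: bank0 row2 -> HIT
Acc 5: bank0 row0 -> MISS (open row0); precharges=2
Acc 6: bank0 row3 -> MISS (open row3); precharges=3
Acc 7: bank0 row2 -> MISS (open row2); precharges=4
Acc 8: bank2 row1 -> MISS (open row1); precharges=5
Acc 9: bank2 row0 -> MISS (open row0); precharges=6
Acc 10: bank2 row0 -> HIT

Answer: 6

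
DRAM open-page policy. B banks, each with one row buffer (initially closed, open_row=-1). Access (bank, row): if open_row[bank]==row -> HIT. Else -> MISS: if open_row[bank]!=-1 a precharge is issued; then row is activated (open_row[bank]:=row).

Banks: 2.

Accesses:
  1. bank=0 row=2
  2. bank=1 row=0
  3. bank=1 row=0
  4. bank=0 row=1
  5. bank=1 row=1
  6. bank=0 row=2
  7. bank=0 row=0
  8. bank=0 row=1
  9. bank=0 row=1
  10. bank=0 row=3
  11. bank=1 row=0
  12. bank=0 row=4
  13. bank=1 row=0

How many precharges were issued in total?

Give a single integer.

Acc 1: bank0 row2 -> MISS (open row2); precharges=0
Acc 2: bank1 row0 -> MISS (open row0); precharges=0
Acc 3: bank1 row0 -> HIT
Acc 4: bank0 row1 -> MISS (open row1); precharges=1
Acc 5: bank1 row1 -> MISS (open row1); precharges=2
Acc 6: bank0 row2 -> MISS (open row2); precharges=3
Acc 7: bank0 row0 -> MISS (open row0); precharges=4
Acc 8: bank0 row1 -> MISS (open row1); precharges=5
Acc 9: bank0 row1 -> HIT
Acc 10: bank0 row3 -> MISS (open row3); precharges=6
Acc 11: bank1 row0 -> MISS (open row0); precharges=7
Acc 12: bank0 row4 -> MISS (open row4); precharges=8
Acc 13: bank1 row0 -> HIT

Answer: 8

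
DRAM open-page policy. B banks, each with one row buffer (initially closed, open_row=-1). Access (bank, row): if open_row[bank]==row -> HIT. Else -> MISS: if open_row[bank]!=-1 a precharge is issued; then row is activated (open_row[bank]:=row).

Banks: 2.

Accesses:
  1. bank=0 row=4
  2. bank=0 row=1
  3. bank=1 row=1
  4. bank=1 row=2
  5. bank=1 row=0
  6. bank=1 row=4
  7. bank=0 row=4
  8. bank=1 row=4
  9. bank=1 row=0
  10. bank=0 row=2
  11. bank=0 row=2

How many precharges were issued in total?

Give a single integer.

Acc 1: bank0 row4 -> MISS (open row4); precharges=0
Acc 2: bank0 row1 -> MISS (open row1); precharges=1
Acc 3: bank1 row1 -> MISS (open row1); precharges=1
Acc 4: bank1 row2 -> MISS (open row2); precharges=2
Acc 5: bank1 row0 -> MISS (open row0); precharges=3
Acc 6: bank1 row4 -> MISS (open row4); precharges=4
Acc 7: bank0 row4 -> MISS (open row4); precharges=5
Acc 8: bank1 row4 -> HIT
Acc 9: bank1 row0 -> MISS (open row0); precharges=6
Acc 10: bank0 row2 -> MISS (open row2); precharges=7
Acc 11: bank0 row2 -> HIT

Answer: 7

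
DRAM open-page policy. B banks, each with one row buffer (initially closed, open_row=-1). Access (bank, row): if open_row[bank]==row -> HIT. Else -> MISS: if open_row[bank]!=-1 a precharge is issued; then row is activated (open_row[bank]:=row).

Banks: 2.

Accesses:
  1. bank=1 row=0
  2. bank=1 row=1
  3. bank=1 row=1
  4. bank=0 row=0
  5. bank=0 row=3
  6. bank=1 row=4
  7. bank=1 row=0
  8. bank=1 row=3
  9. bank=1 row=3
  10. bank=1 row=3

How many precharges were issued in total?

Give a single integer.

Answer: 5

Derivation:
Acc 1: bank1 row0 -> MISS (open row0); precharges=0
Acc 2: bank1 row1 -> MISS (open row1); precharges=1
Acc 3: bank1 row1 -> HIT
Acc 4: bank0 row0 -> MISS (open row0); precharges=1
Acc 5: bank0 row3 -> MISS (open row3); precharges=2
Acc 6: bank1 row4 -> MISS (open row4); precharges=3
Acc 7: bank1 row0 -> MISS (open row0); precharges=4
Acc 8: bank1 row3 -> MISS (open row3); precharges=5
Acc 9: bank1 row3 -> HIT
Acc 10: bank1 row3 -> HIT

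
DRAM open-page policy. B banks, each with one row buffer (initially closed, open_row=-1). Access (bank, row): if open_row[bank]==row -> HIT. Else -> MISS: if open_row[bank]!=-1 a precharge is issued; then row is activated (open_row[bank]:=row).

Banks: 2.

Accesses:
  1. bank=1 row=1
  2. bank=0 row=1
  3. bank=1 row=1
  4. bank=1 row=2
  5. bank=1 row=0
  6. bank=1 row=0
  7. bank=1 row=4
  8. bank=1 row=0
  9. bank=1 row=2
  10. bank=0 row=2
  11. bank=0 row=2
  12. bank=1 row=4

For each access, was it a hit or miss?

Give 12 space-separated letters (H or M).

Acc 1: bank1 row1 -> MISS (open row1); precharges=0
Acc 2: bank0 row1 -> MISS (open row1); precharges=0
Acc 3: bank1 row1 -> HIT
Acc 4: bank1 row2 -> MISS (open row2); precharges=1
Acc 5: bank1 row0 -> MISS (open row0); precharges=2
Acc 6: bank1 row0 -> HIT
Acc 7: bank1 row4 -> MISS (open row4); precharges=3
Acc 8: bank1 row0 -> MISS (open row0); precharges=4
Acc 9: bank1 row2 -> MISS (open row2); precharges=5
Acc 10: bank0 row2 -> MISS (open row2); precharges=6
Acc 11: bank0 row2 -> HIT
Acc 12: bank1 row4 -> MISS (open row4); precharges=7

Answer: M M H M M H M M M M H M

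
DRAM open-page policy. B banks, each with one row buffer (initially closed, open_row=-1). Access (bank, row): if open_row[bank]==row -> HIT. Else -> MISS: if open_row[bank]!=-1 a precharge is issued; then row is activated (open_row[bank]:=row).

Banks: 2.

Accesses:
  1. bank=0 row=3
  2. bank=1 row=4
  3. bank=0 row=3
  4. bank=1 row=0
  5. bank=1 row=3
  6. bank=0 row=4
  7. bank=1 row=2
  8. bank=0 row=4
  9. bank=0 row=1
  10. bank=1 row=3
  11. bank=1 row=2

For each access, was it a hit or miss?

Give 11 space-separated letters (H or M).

Acc 1: bank0 row3 -> MISS (open row3); precharges=0
Acc 2: bank1 row4 -> MISS (open row4); precharges=0
Acc 3: bank0 row3 -> HIT
Acc 4: bank1 row0 -> MISS (open row0); precharges=1
Acc 5: bank1 row3 -> MISS (open row3); precharges=2
Acc 6: bank0 row4 -> MISS (open row4); precharges=3
Acc 7: bank1 row2 -> MISS (open row2); precharges=4
Acc 8: bank0 row4 -> HIT
Acc 9: bank0 row1 -> MISS (open row1); precharges=5
Acc 10: bank1 row3 -> MISS (open row3); precharges=6
Acc 11: bank1 row2 -> MISS (open row2); precharges=7

Answer: M M H M M M M H M M M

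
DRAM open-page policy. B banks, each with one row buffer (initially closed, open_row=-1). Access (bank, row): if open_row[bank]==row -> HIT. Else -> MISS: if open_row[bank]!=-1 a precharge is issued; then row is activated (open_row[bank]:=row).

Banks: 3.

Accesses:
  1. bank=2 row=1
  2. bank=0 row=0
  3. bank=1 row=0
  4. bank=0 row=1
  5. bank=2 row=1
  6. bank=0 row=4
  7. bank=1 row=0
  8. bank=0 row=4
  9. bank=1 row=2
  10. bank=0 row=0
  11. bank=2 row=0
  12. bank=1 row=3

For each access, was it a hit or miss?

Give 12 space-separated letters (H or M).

Acc 1: bank2 row1 -> MISS (open row1); precharges=0
Acc 2: bank0 row0 -> MISS (open row0); precharges=0
Acc 3: bank1 row0 -> MISS (open row0); precharges=0
Acc 4: bank0 row1 -> MISS (open row1); precharges=1
Acc 5: bank2 row1 -> HIT
Acc 6: bank0 row4 -> MISS (open row4); precharges=2
Acc 7: bank1 row0 -> HIT
Acc 8: bank0 row4 -> HIT
Acc 9: bank1 row2 -> MISS (open row2); precharges=3
Acc 10: bank0 row0 -> MISS (open row0); precharges=4
Acc 11: bank2 row0 -> MISS (open row0); precharges=5
Acc 12: bank1 row3 -> MISS (open row3); precharges=6

Answer: M M M M H M H H M M M M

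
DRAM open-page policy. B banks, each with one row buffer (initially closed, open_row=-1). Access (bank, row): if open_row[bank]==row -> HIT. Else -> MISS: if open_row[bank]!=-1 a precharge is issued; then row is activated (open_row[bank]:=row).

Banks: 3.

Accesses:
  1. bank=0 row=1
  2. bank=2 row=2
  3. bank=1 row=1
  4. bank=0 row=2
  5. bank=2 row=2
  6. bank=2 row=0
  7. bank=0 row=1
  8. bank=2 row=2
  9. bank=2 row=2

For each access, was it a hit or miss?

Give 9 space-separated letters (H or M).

Acc 1: bank0 row1 -> MISS (open row1); precharges=0
Acc 2: bank2 row2 -> MISS (open row2); precharges=0
Acc 3: bank1 row1 -> MISS (open row1); precharges=0
Acc 4: bank0 row2 -> MISS (open row2); precharges=1
Acc 5: bank2 row2 -> HIT
Acc 6: bank2 row0 -> MISS (open row0); precharges=2
Acc 7: bank0 row1 -> MISS (open row1); precharges=3
Acc 8: bank2 row2 -> MISS (open row2); precharges=4
Acc 9: bank2 row2 -> HIT

Answer: M M M M H M M M H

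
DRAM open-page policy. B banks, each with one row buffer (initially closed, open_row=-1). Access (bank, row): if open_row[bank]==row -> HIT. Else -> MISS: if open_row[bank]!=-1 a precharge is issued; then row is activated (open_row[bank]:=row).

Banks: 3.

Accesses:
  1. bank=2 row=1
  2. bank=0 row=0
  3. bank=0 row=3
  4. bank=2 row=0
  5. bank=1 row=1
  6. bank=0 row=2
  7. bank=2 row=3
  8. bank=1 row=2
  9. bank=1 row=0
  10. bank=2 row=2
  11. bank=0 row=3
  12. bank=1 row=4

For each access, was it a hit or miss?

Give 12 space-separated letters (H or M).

Acc 1: bank2 row1 -> MISS (open row1); precharges=0
Acc 2: bank0 row0 -> MISS (open row0); precharges=0
Acc 3: bank0 row3 -> MISS (open row3); precharges=1
Acc 4: bank2 row0 -> MISS (open row0); precharges=2
Acc 5: bank1 row1 -> MISS (open row1); precharges=2
Acc 6: bank0 row2 -> MISS (open row2); precharges=3
Acc 7: bank2 row3 -> MISS (open row3); precharges=4
Acc 8: bank1 row2 -> MISS (open row2); precharges=5
Acc 9: bank1 row0 -> MISS (open row0); precharges=6
Acc 10: bank2 row2 -> MISS (open row2); precharges=7
Acc 11: bank0 row3 -> MISS (open row3); precharges=8
Acc 12: bank1 row4 -> MISS (open row4); precharges=9

Answer: M M M M M M M M M M M M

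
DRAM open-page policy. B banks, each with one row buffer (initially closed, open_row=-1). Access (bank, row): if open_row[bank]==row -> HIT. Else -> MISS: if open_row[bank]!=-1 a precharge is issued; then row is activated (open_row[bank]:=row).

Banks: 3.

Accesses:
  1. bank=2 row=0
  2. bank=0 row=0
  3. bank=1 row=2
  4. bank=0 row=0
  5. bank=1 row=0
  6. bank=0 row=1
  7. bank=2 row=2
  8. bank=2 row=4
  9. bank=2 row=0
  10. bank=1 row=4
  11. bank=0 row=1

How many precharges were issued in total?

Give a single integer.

Acc 1: bank2 row0 -> MISS (open row0); precharges=0
Acc 2: bank0 row0 -> MISS (open row0); precharges=0
Acc 3: bank1 row2 -> MISS (open row2); precharges=0
Acc 4: bank0 row0 -> HIT
Acc 5: bank1 row0 -> MISS (open row0); precharges=1
Acc 6: bank0 row1 -> MISS (open row1); precharges=2
Acc 7: bank2 row2 -> MISS (open row2); precharges=3
Acc 8: bank2 row4 -> MISS (open row4); precharges=4
Acc 9: bank2 row0 -> MISS (open row0); precharges=5
Acc 10: bank1 row4 -> MISS (open row4); precharges=6
Acc 11: bank0 row1 -> HIT

Answer: 6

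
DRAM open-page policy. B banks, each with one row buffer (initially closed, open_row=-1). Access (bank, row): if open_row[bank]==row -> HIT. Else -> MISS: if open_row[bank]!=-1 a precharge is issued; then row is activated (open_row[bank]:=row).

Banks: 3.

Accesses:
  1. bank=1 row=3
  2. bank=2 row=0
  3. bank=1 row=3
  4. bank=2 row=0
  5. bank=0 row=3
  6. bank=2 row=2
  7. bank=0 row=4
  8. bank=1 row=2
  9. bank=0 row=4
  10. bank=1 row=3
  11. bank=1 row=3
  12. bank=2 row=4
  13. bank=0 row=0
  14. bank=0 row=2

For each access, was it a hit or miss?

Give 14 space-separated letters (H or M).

Answer: M M H H M M M M H M H M M M

Derivation:
Acc 1: bank1 row3 -> MISS (open row3); precharges=0
Acc 2: bank2 row0 -> MISS (open row0); precharges=0
Acc 3: bank1 row3 -> HIT
Acc 4: bank2 row0 -> HIT
Acc 5: bank0 row3 -> MISS (open row3); precharges=0
Acc 6: bank2 row2 -> MISS (open row2); precharges=1
Acc 7: bank0 row4 -> MISS (open row4); precharges=2
Acc 8: bank1 row2 -> MISS (open row2); precharges=3
Acc 9: bank0 row4 -> HIT
Acc 10: bank1 row3 -> MISS (open row3); precharges=4
Acc 11: bank1 row3 -> HIT
Acc 12: bank2 row4 -> MISS (open row4); precharges=5
Acc 13: bank0 row0 -> MISS (open row0); precharges=6
Acc 14: bank0 row2 -> MISS (open row2); precharges=7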